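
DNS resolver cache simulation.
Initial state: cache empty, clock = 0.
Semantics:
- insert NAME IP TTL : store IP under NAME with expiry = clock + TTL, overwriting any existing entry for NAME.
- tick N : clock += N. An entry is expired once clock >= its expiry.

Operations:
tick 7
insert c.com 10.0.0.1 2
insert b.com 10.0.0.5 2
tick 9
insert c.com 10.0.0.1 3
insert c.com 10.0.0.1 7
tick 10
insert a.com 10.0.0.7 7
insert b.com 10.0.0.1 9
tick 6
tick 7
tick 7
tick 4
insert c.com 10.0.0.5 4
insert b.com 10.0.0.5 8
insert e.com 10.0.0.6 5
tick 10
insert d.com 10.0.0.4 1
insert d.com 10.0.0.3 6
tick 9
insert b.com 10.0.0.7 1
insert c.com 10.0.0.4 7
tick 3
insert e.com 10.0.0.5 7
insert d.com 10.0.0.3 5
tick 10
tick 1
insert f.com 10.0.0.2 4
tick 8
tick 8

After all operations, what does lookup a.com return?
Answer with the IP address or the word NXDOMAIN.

Op 1: tick 7 -> clock=7.
Op 2: insert c.com -> 10.0.0.1 (expiry=7+2=9). clock=7
Op 3: insert b.com -> 10.0.0.5 (expiry=7+2=9). clock=7
Op 4: tick 9 -> clock=16. purged={b.com,c.com}
Op 5: insert c.com -> 10.0.0.1 (expiry=16+3=19). clock=16
Op 6: insert c.com -> 10.0.0.1 (expiry=16+7=23). clock=16
Op 7: tick 10 -> clock=26. purged={c.com}
Op 8: insert a.com -> 10.0.0.7 (expiry=26+7=33). clock=26
Op 9: insert b.com -> 10.0.0.1 (expiry=26+9=35). clock=26
Op 10: tick 6 -> clock=32.
Op 11: tick 7 -> clock=39. purged={a.com,b.com}
Op 12: tick 7 -> clock=46.
Op 13: tick 4 -> clock=50.
Op 14: insert c.com -> 10.0.0.5 (expiry=50+4=54). clock=50
Op 15: insert b.com -> 10.0.0.5 (expiry=50+8=58). clock=50
Op 16: insert e.com -> 10.0.0.6 (expiry=50+5=55). clock=50
Op 17: tick 10 -> clock=60. purged={b.com,c.com,e.com}
Op 18: insert d.com -> 10.0.0.4 (expiry=60+1=61). clock=60
Op 19: insert d.com -> 10.0.0.3 (expiry=60+6=66). clock=60
Op 20: tick 9 -> clock=69. purged={d.com}
Op 21: insert b.com -> 10.0.0.7 (expiry=69+1=70). clock=69
Op 22: insert c.com -> 10.0.0.4 (expiry=69+7=76). clock=69
Op 23: tick 3 -> clock=72. purged={b.com}
Op 24: insert e.com -> 10.0.0.5 (expiry=72+7=79). clock=72
Op 25: insert d.com -> 10.0.0.3 (expiry=72+5=77). clock=72
Op 26: tick 10 -> clock=82. purged={c.com,d.com,e.com}
Op 27: tick 1 -> clock=83.
Op 28: insert f.com -> 10.0.0.2 (expiry=83+4=87). clock=83
Op 29: tick 8 -> clock=91. purged={f.com}
Op 30: tick 8 -> clock=99.
lookup a.com: not in cache (expired or never inserted)

Answer: NXDOMAIN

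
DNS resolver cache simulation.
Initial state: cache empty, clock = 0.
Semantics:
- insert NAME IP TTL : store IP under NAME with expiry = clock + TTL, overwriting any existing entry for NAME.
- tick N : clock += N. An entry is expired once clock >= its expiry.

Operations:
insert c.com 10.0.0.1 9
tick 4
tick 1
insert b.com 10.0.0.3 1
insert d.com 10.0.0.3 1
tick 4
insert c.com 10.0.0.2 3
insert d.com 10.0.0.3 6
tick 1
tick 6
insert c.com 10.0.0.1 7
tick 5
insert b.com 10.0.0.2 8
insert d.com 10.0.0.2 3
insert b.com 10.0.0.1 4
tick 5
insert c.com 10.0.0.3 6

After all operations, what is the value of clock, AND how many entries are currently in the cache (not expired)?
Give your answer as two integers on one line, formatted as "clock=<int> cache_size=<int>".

Answer: clock=26 cache_size=1

Derivation:
Op 1: insert c.com -> 10.0.0.1 (expiry=0+9=9). clock=0
Op 2: tick 4 -> clock=4.
Op 3: tick 1 -> clock=5.
Op 4: insert b.com -> 10.0.0.3 (expiry=5+1=6). clock=5
Op 5: insert d.com -> 10.0.0.3 (expiry=5+1=6). clock=5
Op 6: tick 4 -> clock=9. purged={b.com,c.com,d.com}
Op 7: insert c.com -> 10.0.0.2 (expiry=9+3=12). clock=9
Op 8: insert d.com -> 10.0.0.3 (expiry=9+6=15). clock=9
Op 9: tick 1 -> clock=10.
Op 10: tick 6 -> clock=16. purged={c.com,d.com}
Op 11: insert c.com -> 10.0.0.1 (expiry=16+7=23). clock=16
Op 12: tick 5 -> clock=21.
Op 13: insert b.com -> 10.0.0.2 (expiry=21+8=29). clock=21
Op 14: insert d.com -> 10.0.0.2 (expiry=21+3=24). clock=21
Op 15: insert b.com -> 10.0.0.1 (expiry=21+4=25). clock=21
Op 16: tick 5 -> clock=26. purged={b.com,c.com,d.com}
Op 17: insert c.com -> 10.0.0.3 (expiry=26+6=32). clock=26
Final clock = 26
Final cache (unexpired): {c.com} -> size=1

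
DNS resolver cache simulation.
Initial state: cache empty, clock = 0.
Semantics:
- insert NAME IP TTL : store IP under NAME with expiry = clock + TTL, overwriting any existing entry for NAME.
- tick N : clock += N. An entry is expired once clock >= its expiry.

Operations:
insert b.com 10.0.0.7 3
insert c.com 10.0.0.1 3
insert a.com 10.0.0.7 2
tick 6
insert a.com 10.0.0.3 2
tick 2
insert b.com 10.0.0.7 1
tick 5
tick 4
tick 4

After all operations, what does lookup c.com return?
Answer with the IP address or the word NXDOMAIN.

Op 1: insert b.com -> 10.0.0.7 (expiry=0+3=3). clock=0
Op 2: insert c.com -> 10.0.0.1 (expiry=0+3=3). clock=0
Op 3: insert a.com -> 10.0.0.7 (expiry=0+2=2). clock=0
Op 4: tick 6 -> clock=6. purged={a.com,b.com,c.com}
Op 5: insert a.com -> 10.0.0.3 (expiry=6+2=8). clock=6
Op 6: tick 2 -> clock=8. purged={a.com}
Op 7: insert b.com -> 10.0.0.7 (expiry=8+1=9). clock=8
Op 8: tick 5 -> clock=13. purged={b.com}
Op 9: tick 4 -> clock=17.
Op 10: tick 4 -> clock=21.
lookup c.com: not in cache (expired or never inserted)

Answer: NXDOMAIN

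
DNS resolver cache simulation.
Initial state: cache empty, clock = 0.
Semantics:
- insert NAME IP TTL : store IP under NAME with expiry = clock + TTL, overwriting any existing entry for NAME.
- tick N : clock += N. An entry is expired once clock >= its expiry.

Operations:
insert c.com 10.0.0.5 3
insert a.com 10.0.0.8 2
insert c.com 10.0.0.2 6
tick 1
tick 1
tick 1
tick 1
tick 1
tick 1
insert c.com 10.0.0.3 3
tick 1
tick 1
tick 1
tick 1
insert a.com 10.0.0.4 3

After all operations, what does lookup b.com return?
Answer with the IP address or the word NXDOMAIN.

Op 1: insert c.com -> 10.0.0.5 (expiry=0+3=3). clock=0
Op 2: insert a.com -> 10.0.0.8 (expiry=0+2=2). clock=0
Op 3: insert c.com -> 10.0.0.2 (expiry=0+6=6). clock=0
Op 4: tick 1 -> clock=1.
Op 5: tick 1 -> clock=2. purged={a.com}
Op 6: tick 1 -> clock=3.
Op 7: tick 1 -> clock=4.
Op 8: tick 1 -> clock=5.
Op 9: tick 1 -> clock=6. purged={c.com}
Op 10: insert c.com -> 10.0.0.3 (expiry=6+3=9). clock=6
Op 11: tick 1 -> clock=7.
Op 12: tick 1 -> clock=8.
Op 13: tick 1 -> clock=9. purged={c.com}
Op 14: tick 1 -> clock=10.
Op 15: insert a.com -> 10.0.0.4 (expiry=10+3=13). clock=10
lookup b.com: not in cache (expired or never inserted)

Answer: NXDOMAIN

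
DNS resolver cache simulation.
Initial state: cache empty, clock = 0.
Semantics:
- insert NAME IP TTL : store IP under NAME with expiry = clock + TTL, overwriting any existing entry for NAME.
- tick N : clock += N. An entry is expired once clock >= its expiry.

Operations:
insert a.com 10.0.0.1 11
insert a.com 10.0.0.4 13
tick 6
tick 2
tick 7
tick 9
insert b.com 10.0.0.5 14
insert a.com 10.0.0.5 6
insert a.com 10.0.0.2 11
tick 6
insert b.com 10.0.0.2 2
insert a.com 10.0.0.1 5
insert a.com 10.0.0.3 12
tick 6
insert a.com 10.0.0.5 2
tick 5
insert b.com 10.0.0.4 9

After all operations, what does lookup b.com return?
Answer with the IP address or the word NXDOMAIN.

Op 1: insert a.com -> 10.0.0.1 (expiry=0+11=11). clock=0
Op 2: insert a.com -> 10.0.0.4 (expiry=0+13=13). clock=0
Op 3: tick 6 -> clock=6.
Op 4: tick 2 -> clock=8.
Op 5: tick 7 -> clock=15. purged={a.com}
Op 6: tick 9 -> clock=24.
Op 7: insert b.com -> 10.0.0.5 (expiry=24+14=38). clock=24
Op 8: insert a.com -> 10.0.0.5 (expiry=24+6=30). clock=24
Op 9: insert a.com -> 10.0.0.2 (expiry=24+11=35). clock=24
Op 10: tick 6 -> clock=30.
Op 11: insert b.com -> 10.0.0.2 (expiry=30+2=32). clock=30
Op 12: insert a.com -> 10.0.0.1 (expiry=30+5=35). clock=30
Op 13: insert a.com -> 10.0.0.3 (expiry=30+12=42). clock=30
Op 14: tick 6 -> clock=36. purged={b.com}
Op 15: insert a.com -> 10.0.0.5 (expiry=36+2=38). clock=36
Op 16: tick 5 -> clock=41. purged={a.com}
Op 17: insert b.com -> 10.0.0.4 (expiry=41+9=50). clock=41
lookup b.com: present, ip=10.0.0.4 expiry=50 > clock=41

Answer: 10.0.0.4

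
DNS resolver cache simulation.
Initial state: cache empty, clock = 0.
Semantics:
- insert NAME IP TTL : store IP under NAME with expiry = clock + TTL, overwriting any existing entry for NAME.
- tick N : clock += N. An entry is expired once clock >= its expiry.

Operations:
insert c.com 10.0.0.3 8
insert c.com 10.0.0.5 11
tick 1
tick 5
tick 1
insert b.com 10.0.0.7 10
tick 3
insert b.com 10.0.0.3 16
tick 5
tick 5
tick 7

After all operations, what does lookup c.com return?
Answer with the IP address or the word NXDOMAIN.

Op 1: insert c.com -> 10.0.0.3 (expiry=0+8=8). clock=0
Op 2: insert c.com -> 10.0.0.5 (expiry=0+11=11). clock=0
Op 3: tick 1 -> clock=1.
Op 4: tick 5 -> clock=6.
Op 5: tick 1 -> clock=7.
Op 6: insert b.com -> 10.0.0.7 (expiry=7+10=17). clock=7
Op 7: tick 3 -> clock=10.
Op 8: insert b.com -> 10.0.0.3 (expiry=10+16=26). clock=10
Op 9: tick 5 -> clock=15. purged={c.com}
Op 10: tick 5 -> clock=20.
Op 11: tick 7 -> clock=27. purged={b.com}
lookup c.com: not in cache (expired or never inserted)

Answer: NXDOMAIN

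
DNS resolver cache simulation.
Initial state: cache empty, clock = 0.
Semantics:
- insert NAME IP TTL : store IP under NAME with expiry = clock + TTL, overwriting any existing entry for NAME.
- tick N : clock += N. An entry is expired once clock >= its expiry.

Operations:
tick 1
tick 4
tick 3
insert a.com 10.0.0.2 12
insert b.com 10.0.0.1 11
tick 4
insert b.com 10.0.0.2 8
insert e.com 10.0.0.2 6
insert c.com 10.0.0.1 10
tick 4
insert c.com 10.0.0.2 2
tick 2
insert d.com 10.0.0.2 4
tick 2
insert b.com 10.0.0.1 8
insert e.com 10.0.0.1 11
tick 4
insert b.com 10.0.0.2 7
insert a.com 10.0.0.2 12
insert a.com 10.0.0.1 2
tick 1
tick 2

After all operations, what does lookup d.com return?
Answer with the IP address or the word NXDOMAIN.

Op 1: tick 1 -> clock=1.
Op 2: tick 4 -> clock=5.
Op 3: tick 3 -> clock=8.
Op 4: insert a.com -> 10.0.0.2 (expiry=8+12=20). clock=8
Op 5: insert b.com -> 10.0.0.1 (expiry=8+11=19). clock=8
Op 6: tick 4 -> clock=12.
Op 7: insert b.com -> 10.0.0.2 (expiry=12+8=20). clock=12
Op 8: insert e.com -> 10.0.0.2 (expiry=12+6=18). clock=12
Op 9: insert c.com -> 10.0.0.1 (expiry=12+10=22). clock=12
Op 10: tick 4 -> clock=16.
Op 11: insert c.com -> 10.0.0.2 (expiry=16+2=18). clock=16
Op 12: tick 2 -> clock=18. purged={c.com,e.com}
Op 13: insert d.com -> 10.0.0.2 (expiry=18+4=22). clock=18
Op 14: tick 2 -> clock=20. purged={a.com,b.com}
Op 15: insert b.com -> 10.0.0.1 (expiry=20+8=28). clock=20
Op 16: insert e.com -> 10.0.0.1 (expiry=20+11=31). clock=20
Op 17: tick 4 -> clock=24. purged={d.com}
Op 18: insert b.com -> 10.0.0.2 (expiry=24+7=31). clock=24
Op 19: insert a.com -> 10.0.0.2 (expiry=24+12=36). clock=24
Op 20: insert a.com -> 10.0.0.1 (expiry=24+2=26). clock=24
Op 21: tick 1 -> clock=25.
Op 22: tick 2 -> clock=27. purged={a.com}
lookup d.com: not in cache (expired or never inserted)

Answer: NXDOMAIN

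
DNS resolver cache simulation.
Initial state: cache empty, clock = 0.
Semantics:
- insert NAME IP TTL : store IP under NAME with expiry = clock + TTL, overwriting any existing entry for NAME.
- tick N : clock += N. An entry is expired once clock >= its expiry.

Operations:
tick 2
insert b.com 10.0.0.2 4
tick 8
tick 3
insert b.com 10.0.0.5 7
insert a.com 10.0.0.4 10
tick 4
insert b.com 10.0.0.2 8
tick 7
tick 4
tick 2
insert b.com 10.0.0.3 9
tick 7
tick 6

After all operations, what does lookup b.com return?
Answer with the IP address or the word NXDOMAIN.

Answer: NXDOMAIN

Derivation:
Op 1: tick 2 -> clock=2.
Op 2: insert b.com -> 10.0.0.2 (expiry=2+4=6). clock=2
Op 3: tick 8 -> clock=10. purged={b.com}
Op 4: tick 3 -> clock=13.
Op 5: insert b.com -> 10.0.0.5 (expiry=13+7=20). clock=13
Op 6: insert a.com -> 10.0.0.4 (expiry=13+10=23). clock=13
Op 7: tick 4 -> clock=17.
Op 8: insert b.com -> 10.0.0.2 (expiry=17+8=25). clock=17
Op 9: tick 7 -> clock=24. purged={a.com}
Op 10: tick 4 -> clock=28. purged={b.com}
Op 11: tick 2 -> clock=30.
Op 12: insert b.com -> 10.0.0.3 (expiry=30+9=39). clock=30
Op 13: tick 7 -> clock=37.
Op 14: tick 6 -> clock=43. purged={b.com}
lookup b.com: not in cache (expired or never inserted)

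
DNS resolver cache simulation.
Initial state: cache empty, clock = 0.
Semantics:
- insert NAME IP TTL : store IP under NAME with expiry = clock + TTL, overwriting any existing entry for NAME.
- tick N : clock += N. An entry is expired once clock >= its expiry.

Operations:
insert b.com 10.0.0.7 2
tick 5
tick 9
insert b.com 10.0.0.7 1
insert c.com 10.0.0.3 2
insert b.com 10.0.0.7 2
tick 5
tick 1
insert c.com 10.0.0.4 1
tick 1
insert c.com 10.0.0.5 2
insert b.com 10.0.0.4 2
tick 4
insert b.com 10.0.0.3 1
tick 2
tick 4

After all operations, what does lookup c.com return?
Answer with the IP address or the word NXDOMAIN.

Op 1: insert b.com -> 10.0.0.7 (expiry=0+2=2). clock=0
Op 2: tick 5 -> clock=5. purged={b.com}
Op 3: tick 9 -> clock=14.
Op 4: insert b.com -> 10.0.0.7 (expiry=14+1=15). clock=14
Op 5: insert c.com -> 10.0.0.3 (expiry=14+2=16). clock=14
Op 6: insert b.com -> 10.0.0.7 (expiry=14+2=16). clock=14
Op 7: tick 5 -> clock=19. purged={b.com,c.com}
Op 8: tick 1 -> clock=20.
Op 9: insert c.com -> 10.0.0.4 (expiry=20+1=21). clock=20
Op 10: tick 1 -> clock=21. purged={c.com}
Op 11: insert c.com -> 10.0.0.5 (expiry=21+2=23). clock=21
Op 12: insert b.com -> 10.0.0.4 (expiry=21+2=23). clock=21
Op 13: tick 4 -> clock=25. purged={b.com,c.com}
Op 14: insert b.com -> 10.0.0.3 (expiry=25+1=26). clock=25
Op 15: tick 2 -> clock=27. purged={b.com}
Op 16: tick 4 -> clock=31.
lookup c.com: not in cache (expired or never inserted)

Answer: NXDOMAIN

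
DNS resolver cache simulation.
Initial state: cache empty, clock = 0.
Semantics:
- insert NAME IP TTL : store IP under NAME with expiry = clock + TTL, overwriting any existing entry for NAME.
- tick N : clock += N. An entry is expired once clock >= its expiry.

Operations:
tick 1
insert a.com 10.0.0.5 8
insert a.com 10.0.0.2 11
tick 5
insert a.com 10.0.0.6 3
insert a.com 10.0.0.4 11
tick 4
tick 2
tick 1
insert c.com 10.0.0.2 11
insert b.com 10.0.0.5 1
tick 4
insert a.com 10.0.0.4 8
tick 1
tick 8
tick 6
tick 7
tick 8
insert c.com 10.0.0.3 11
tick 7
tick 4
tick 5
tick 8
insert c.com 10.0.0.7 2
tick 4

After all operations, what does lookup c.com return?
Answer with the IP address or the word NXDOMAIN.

Answer: NXDOMAIN

Derivation:
Op 1: tick 1 -> clock=1.
Op 2: insert a.com -> 10.0.0.5 (expiry=1+8=9). clock=1
Op 3: insert a.com -> 10.0.0.2 (expiry=1+11=12). clock=1
Op 4: tick 5 -> clock=6.
Op 5: insert a.com -> 10.0.0.6 (expiry=6+3=9). clock=6
Op 6: insert a.com -> 10.0.0.4 (expiry=6+11=17). clock=6
Op 7: tick 4 -> clock=10.
Op 8: tick 2 -> clock=12.
Op 9: tick 1 -> clock=13.
Op 10: insert c.com -> 10.0.0.2 (expiry=13+11=24). clock=13
Op 11: insert b.com -> 10.0.0.5 (expiry=13+1=14). clock=13
Op 12: tick 4 -> clock=17. purged={a.com,b.com}
Op 13: insert a.com -> 10.0.0.4 (expiry=17+8=25). clock=17
Op 14: tick 1 -> clock=18.
Op 15: tick 8 -> clock=26. purged={a.com,c.com}
Op 16: tick 6 -> clock=32.
Op 17: tick 7 -> clock=39.
Op 18: tick 8 -> clock=47.
Op 19: insert c.com -> 10.0.0.3 (expiry=47+11=58). clock=47
Op 20: tick 7 -> clock=54.
Op 21: tick 4 -> clock=58. purged={c.com}
Op 22: tick 5 -> clock=63.
Op 23: tick 8 -> clock=71.
Op 24: insert c.com -> 10.0.0.7 (expiry=71+2=73). clock=71
Op 25: tick 4 -> clock=75. purged={c.com}
lookup c.com: not in cache (expired or never inserted)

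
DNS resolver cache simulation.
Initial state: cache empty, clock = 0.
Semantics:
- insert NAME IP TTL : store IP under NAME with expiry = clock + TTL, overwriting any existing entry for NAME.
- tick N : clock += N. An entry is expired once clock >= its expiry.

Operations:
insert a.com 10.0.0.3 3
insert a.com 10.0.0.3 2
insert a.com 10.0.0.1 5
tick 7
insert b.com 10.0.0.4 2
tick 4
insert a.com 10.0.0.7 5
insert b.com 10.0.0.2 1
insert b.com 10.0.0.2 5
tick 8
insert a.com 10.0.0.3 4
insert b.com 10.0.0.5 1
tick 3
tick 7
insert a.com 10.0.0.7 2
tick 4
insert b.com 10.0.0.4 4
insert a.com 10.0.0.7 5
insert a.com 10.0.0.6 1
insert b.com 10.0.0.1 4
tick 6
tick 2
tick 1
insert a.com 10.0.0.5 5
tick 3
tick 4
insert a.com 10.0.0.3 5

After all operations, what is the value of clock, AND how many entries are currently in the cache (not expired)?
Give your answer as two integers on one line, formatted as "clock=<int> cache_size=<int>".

Op 1: insert a.com -> 10.0.0.3 (expiry=0+3=3). clock=0
Op 2: insert a.com -> 10.0.0.3 (expiry=0+2=2). clock=0
Op 3: insert a.com -> 10.0.0.1 (expiry=0+5=5). clock=0
Op 4: tick 7 -> clock=7. purged={a.com}
Op 5: insert b.com -> 10.0.0.4 (expiry=7+2=9). clock=7
Op 6: tick 4 -> clock=11. purged={b.com}
Op 7: insert a.com -> 10.0.0.7 (expiry=11+5=16). clock=11
Op 8: insert b.com -> 10.0.0.2 (expiry=11+1=12). clock=11
Op 9: insert b.com -> 10.0.0.2 (expiry=11+5=16). clock=11
Op 10: tick 8 -> clock=19. purged={a.com,b.com}
Op 11: insert a.com -> 10.0.0.3 (expiry=19+4=23). clock=19
Op 12: insert b.com -> 10.0.0.5 (expiry=19+1=20). clock=19
Op 13: tick 3 -> clock=22. purged={b.com}
Op 14: tick 7 -> clock=29. purged={a.com}
Op 15: insert a.com -> 10.0.0.7 (expiry=29+2=31). clock=29
Op 16: tick 4 -> clock=33. purged={a.com}
Op 17: insert b.com -> 10.0.0.4 (expiry=33+4=37). clock=33
Op 18: insert a.com -> 10.0.0.7 (expiry=33+5=38). clock=33
Op 19: insert a.com -> 10.0.0.6 (expiry=33+1=34). clock=33
Op 20: insert b.com -> 10.0.0.1 (expiry=33+4=37). clock=33
Op 21: tick 6 -> clock=39. purged={a.com,b.com}
Op 22: tick 2 -> clock=41.
Op 23: tick 1 -> clock=42.
Op 24: insert a.com -> 10.0.0.5 (expiry=42+5=47). clock=42
Op 25: tick 3 -> clock=45.
Op 26: tick 4 -> clock=49. purged={a.com}
Op 27: insert a.com -> 10.0.0.3 (expiry=49+5=54). clock=49
Final clock = 49
Final cache (unexpired): {a.com} -> size=1

Answer: clock=49 cache_size=1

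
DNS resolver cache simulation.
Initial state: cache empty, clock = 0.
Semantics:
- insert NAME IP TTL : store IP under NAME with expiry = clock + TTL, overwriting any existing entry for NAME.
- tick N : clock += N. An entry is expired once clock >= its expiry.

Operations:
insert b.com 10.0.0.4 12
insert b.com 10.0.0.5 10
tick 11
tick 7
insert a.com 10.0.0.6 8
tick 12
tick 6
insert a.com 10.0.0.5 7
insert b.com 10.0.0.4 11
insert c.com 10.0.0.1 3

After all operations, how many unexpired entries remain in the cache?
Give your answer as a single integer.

Op 1: insert b.com -> 10.0.0.4 (expiry=0+12=12). clock=0
Op 2: insert b.com -> 10.0.0.5 (expiry=0+10=10). clock=0
Op 3: tick 11 -> clock=11. purged={b.com}
Op 4: tick 7 -> clock=18.
Op 5: insert a.com -> 10.0.0.6 (expiry=18+8=26). clock=18
Op 6: tick 12 -> clock=30. purged={a.com}
Op 7: tick 6 -> clock=36.
Op 8: insert a.com -> 10.0.0.5 (expiry=36+7=43). clock=36
Op 9: insert b.com -> 10.0.0.4 (expiry=36+11=47). clock=36
Op 10: insert c.com -> 10.0.0.1 (expiry=36+3=39). clock=36
Final cache (unexpired): {a.com,b.com,c.com} -> size=3

Answer: 3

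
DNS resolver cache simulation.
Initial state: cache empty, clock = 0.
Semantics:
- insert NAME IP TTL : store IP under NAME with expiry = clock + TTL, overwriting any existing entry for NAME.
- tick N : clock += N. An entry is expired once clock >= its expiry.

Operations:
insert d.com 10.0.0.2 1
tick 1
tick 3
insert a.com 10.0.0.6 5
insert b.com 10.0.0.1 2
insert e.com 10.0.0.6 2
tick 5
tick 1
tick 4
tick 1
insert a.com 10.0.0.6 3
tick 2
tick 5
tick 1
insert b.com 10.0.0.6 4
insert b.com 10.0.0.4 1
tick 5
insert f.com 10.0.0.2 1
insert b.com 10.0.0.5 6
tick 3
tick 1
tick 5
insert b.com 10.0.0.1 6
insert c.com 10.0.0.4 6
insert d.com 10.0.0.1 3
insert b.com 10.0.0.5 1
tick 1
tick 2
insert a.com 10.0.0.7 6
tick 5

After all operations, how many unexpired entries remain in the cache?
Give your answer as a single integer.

Answer: 1

Derivation:
Op 1: insert d.com -> 10.0.0.2 (expiry=0+1=1). clock=0
Op 2: tick 1 -> clock=1. purged={d.com}
Op 3: tick 3 -> clock=4.
Op 4: insert a.com -> 10.0.0.6 (expiry=4+5=9). clock=4
Op 5: insert b.com -> 10.0.0.1 (expiry=4+2=6). clock=4
Op 6: insert e.com -> 10.0.0.6 (expiry=4+2=6). clock=4
Op 7: tick 5 -> clock=9. purged={a.com,b.com,e.com}
Op 8: tick 1 -> clock=10.
Op 9: tick 4 -> clock=14.
Op 10: tick 1 -> clock=15.
Op 11: insert a.com -> 10.0.0.6 (expiry=15+3=18). clock=15
Op 12: tick 2 -> clock=17.
Op 13: tick 5 -> clock=22. purged={a.com}
Op 14: tick 1 -> clock=23.
Op 15: insert b.com -> 10.0.0.6 (expiry=23+4=27). clock=23
Op 16: insert b.com -> 10.0.0.4 (expiry=23+1=24). clock=23
Op 17: tick 5 -> clock=28. purged={b.com}
Op 18: insert f.com -> 10.0.0.2 (expiry=28+1=29). clock=28
Op 19: insert b.com -> 10.0.0.5 (expiry=28+6=34). clock=28
Op 20: tick 3 -> clock=31. purged={f.com}
Op 21: tick 1 -> clock=32.
Op 22: tick 5 -> clock=37. purged={b.com}
Op 23: insert b.com -> 10.0.0.1 (expiry=37+6=43). clock=37
Op 24: insert c.com -> 10.0.0.4 (expiry=37+6=43). clock=37
Op 25: insert d.com -> 10.0.0.1 (expiry=37+3=40). clock=37
Op 26: insert b.com -> 10.0.0.5 (expiry=37+1=38). clock=37
Op 27: tick 1 -> clock=38. purged={b.com}
Op 28: tick 2 -> clock=40. purged={d.com}
Op 29: insert a.com -> 10.0.0.7 (expiry=40+6=46). clock=40
Op 30: tick 5 -> clock=45. purged={c.com}
Final cache (unexpired): {a.com} -> size=1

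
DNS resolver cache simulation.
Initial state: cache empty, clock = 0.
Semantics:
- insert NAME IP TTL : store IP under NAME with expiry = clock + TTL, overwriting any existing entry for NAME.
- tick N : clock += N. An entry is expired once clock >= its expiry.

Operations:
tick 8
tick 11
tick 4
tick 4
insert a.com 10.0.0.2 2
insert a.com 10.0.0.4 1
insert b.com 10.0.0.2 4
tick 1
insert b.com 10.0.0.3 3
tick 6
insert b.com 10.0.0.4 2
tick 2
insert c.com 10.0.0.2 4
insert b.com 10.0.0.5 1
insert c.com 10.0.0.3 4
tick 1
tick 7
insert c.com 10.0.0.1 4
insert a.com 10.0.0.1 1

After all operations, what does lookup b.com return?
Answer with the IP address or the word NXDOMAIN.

Op 1: tick 8 -> clock=8.
Op 2: tick 11 -> clock=19.
Op 3: tick 4 -> clock=23.
Op 4: tick 4 -> clock=27.
Op 5: insert a.com -> 10.0.0.2 (expiry=27+2=29). clock=27
Op 6: insert a.com -> 10.0.0.4 (expiry=27+1=28). clock=27
Op 7: insert b.com -> 10.0.0.2 (expiry=27+4=31). clock=27
Op 8: tick 1 -> clock=28. purged={a.com}
Op 9: insert b.com -> 10.0.0.3 (expiry=28+3=31). clock=28
Op 10: tick 6 -> clock=34. purged={b.com}
Op 11: insert b.com -> 10.0.0.4 (expiry=34+2=36). clock=34
Op 12: tick 2 -> clock=36. purged={b.com}
Op 13: insert c.com -> 10.0.0.2 (expiry=36+4=40). clock=36
Op 14: insert b.com -> 10.0.0.5 (expiry=36+1=37). clock=36
Op 15: insert c.com -> 10.0.0.3 (expiry=36+4=40). clock=36
Op 16: tick 1 -> clock=37. purged={b.com}
Op 17: tick 7 -> clock=44. purged={c.com}
Op 18: insert c.com -> 10.0.0.1 (expiry=44+4=48). clock=44
Op 19: insert a.com -> 10.0.0.1 (expiry=44+1=45). clock=44
lookup b.com: not in cache (expired or never inserted)

Answer: NXDOMAIN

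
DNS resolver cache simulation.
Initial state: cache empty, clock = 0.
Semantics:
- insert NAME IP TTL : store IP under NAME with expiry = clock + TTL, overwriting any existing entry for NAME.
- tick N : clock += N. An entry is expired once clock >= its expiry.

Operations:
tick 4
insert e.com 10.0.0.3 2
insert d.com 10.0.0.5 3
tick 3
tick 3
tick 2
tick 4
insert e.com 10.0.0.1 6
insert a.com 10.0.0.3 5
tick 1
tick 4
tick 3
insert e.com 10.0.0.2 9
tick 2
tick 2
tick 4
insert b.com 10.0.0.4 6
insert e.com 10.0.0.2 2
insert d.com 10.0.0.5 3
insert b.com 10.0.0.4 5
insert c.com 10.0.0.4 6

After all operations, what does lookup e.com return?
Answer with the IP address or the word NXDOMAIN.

Op 1: tick 4 -> clock=4.
Op 2: insert e.com -> 10.0.0.3 (expiry=4+2=6). clock=4
Op 3: insert d.com -> 10.0.0.5 (expiry=4+3=7). clock=4
Op 4: tick 3 -> clock=7. purged={d.com,e.com}
Op 5: tick 3 -> clock=10.
Op 6: tick 2 -> clock=12.
Op 7: tick 4 -> clock=16.
Op 8: insert e.com -> 10.0.0.1 (expiry=16+6=22). clock=16
Op 9: insert a.com -> 10.0.0.3 (expiry=16+5=21). clock=16
Op 10: tick 1 -> clock=17.
Op 11: tick 4 -> clock=21. purged={a.com}
Op 12: tick 3 -> clock=24. purged={e.com}
Op 13: insert e.com -> 10.0.0.2 (expiry=24+9=33). clock=24
Op 14: tick 2 -> clock=26.
Op 15: tick 2 -> clock=28.
Op 16: tick 4 -> clock=32.
Op 17: insert b.com -> 10.0.0.4 (expiry=32+6=38). clock=32
Op 18: insert e.com -> 10.0.0.2 (expiry=32+2=34). clock=32
Op 19: insert d.com -> 10.0.0.5 (expiry=32+3=35). clock=32
Op 20: insert b.com -> 10.0.0.4 (expiry=32+5=37). clock=32
Op 21: insert c.com -> 10.0.0.4 (expiry=32+6=38). clock=32
lookup e.com: present, ip=10.0.0.2 expiry=34 > clock=32

Answer: 10.0.0.2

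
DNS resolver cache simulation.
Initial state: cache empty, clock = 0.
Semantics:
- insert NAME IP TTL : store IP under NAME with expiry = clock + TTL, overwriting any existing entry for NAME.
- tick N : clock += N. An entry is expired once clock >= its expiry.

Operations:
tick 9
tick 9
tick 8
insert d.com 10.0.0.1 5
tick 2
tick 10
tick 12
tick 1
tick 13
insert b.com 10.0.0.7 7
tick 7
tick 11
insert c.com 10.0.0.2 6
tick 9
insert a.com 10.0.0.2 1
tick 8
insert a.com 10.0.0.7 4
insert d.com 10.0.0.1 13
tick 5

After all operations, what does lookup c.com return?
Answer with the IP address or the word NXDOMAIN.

Op 1: tick 9 -> clock=9.
Op 2: tick 9 -> clock=18.
Op 3: tick 8 -> clock=26.
Op 4: insert d.com -> 10.0.0.1 (expiry=26+5=31). clock=26
Op 5: tick 2 -> clock=28.
Op 6: tick 10 -> clock=38. purged={d.com}
Op 7: tick 12 -> clock=50.
Op 8: tick 1 -> clock=51.
Op 9: tick 13 -> clock=64.
Op 10: insert b.com -> 10.0.0.7 (expiry=64+7=71). clock=64
Op 11: tick 7 -> clock=71. purged={b.com}
Op 12: tick 11 -> clock=82.
Op 13: insert c.com -> 10.0.0.2 (expiry=82+6=88). clock=82
Op 14: tick 9 -> clock=91. purged={c.com}
Op 15: insert a.com -> 10.0.0.2 (expiry=91+1=92). clock=91
Op 16: tick 8 -> clock=99. purged={a.com}
Op 17: insert a.com -> 10.0.0.7 (expiry=99+4=103). clock=99
Op 18: insert d.com -> 10.0.0.1 (expiry=99+13=112). clock=99
Op 19: tick 5 -> clock=104. purged={a.com}
lookup c.com: not in cache (expired or never inserted)

Answer: NXDOMAIN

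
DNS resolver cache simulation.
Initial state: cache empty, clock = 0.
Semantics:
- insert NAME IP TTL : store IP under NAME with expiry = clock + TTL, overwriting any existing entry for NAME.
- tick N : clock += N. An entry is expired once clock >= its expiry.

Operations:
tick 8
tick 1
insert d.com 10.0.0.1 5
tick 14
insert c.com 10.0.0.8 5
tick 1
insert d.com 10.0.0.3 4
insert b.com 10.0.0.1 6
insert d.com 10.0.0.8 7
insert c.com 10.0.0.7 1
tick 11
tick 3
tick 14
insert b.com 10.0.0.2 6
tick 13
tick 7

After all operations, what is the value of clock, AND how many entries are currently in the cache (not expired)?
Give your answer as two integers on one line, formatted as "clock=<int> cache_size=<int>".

Answer: clock=72 cache_size=0

Derivation:
Op 1: tick 8 -> clock=8.
Op 2: tick 1 -> clock=9.
Op 3: insert d.com -> 10.0.0.1 (expiry=9+5=14). clock=9
Op 4: tick 14 -> clock=23. purged={d.com}
Op 5: insert c.com -> 10.0.0.8 (expiry=23+5=28). clock=23
Op 6: tick 1 -> clock=24.
Op 7: insert d.com -> 10.0.0.3 (expiry=24+4=28). clock=24
Op 8: insert b.com -> 10.0.0.1 (expiry=24+6=30). clock=24
Op 9: insert d.com -> 10.0.0.8 (expiry=24+7=31). clock=24
Op 10: insert c.com -> 10.0.0.7 (expiry=24+1=25). clock=24
Op 11: tick 11 -> clock=35. purged={b.com,c.com,d.com}
Op 12: tick 3 -> clock=38.
Op 13: tick 14 -> clock=52.
Op 14: insert b.com -> 10.0.0.2 (expiry=52+6=58). clock=52
Op 15: tick 13 -> clock=65. purged={b.com}
Op 16: tick 7 -> clock=72.
Final clock = 72
Final cache (unexpired): {} -> size=0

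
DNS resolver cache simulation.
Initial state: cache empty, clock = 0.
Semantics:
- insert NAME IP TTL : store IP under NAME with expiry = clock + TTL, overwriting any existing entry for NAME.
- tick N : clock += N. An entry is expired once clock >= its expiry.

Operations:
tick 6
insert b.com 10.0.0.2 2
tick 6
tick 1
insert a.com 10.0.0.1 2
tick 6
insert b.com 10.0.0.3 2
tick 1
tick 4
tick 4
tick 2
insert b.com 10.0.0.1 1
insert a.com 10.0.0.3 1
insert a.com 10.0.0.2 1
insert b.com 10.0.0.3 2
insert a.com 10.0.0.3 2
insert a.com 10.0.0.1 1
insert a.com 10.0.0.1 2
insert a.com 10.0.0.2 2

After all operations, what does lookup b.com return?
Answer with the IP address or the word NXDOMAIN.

Op 1: tick 6 -> clock=6.
Op 2: insert b.com -> 10.0.0.2 (expiry=6+2=8). clock=6
Op 3: tick 6 -> clock=12. purged={b.com}
Op 4: tick 1 -> clock=13.
Op 5: insert a.com -> 10.0.0.1 (expiry=13+2=15). clock=13
Op 6: tick 6 -> clock=19. purged={a.com}
Op 7: insert b.com -> 10.0.0.3 (expiry=19+2=21). clock=19
Op 8: tick 1 -> clock=20.
Op 9: tick 4 -> clock=24. purged={b.com}
Op 10: tick 4 -> clock=28.
Op 11: tick 2 -> clock=30.
Op 12: insert b.com -> 10.0.0.1 (expiry=30+1=31). clock=30
Op 13: insert a.com -> 10.0.0.3 (expiry=30+1=31). clock=30
Op 14: insert a.com -> 10.0.0.2 (expiry=30+1=31). clock=30
Op 15: insert b.com -> 10.0.0.3 (expiry=30+2=32). clock=30
Op 16: insert a.com -> 10.0.0.3 (expiry=30+2=32). clock=30
Op 17: insert a.com -> 10.0.0.1 (expiry=30+1=31). clock=30
Op 18: insert a.com -> 10.0.0.1 (expiry=30+2=32). clock=30
Op 19: insert a.com -> 10.0.0.2 (expiry=30+2=32). clock=30
lookup b.com: present, ip=10.0.0.3 expiry=32 > clock=30

Answer: 10.0.0.3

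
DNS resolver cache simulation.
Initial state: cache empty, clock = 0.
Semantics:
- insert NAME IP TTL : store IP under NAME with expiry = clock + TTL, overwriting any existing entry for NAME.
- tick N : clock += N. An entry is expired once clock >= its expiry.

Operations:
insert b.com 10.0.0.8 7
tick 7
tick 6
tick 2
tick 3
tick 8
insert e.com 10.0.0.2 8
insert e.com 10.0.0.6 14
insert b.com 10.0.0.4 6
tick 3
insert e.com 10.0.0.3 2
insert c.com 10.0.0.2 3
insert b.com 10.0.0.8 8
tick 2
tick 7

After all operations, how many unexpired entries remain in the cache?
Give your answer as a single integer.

Answer: 0

Derivation:
Op 1: insert b.com -> 10.0.0.8 (expiry=0+7=7). clock=0
Op 2: tick 7 -> clock=7. purged={b.com}
Op 3: tick 6 -> clock=13.
Op 4: tick 2 -> clock=15.
Op 5: tick 3 -> clock=18.
Op 6: tick 8 -> clock=26.
Op 7: insert e.com -> 10.0.0.2 (expiry=26+8=34). clock=26
Op 8: insert e.com -> 10.0.0.6 (expiry=26+14=40). clock=26
Op 9: insert b.com -> 10.0.0.4 (expiry=26+6=32). clock=26
Op 10: tick 3 -> clock=29.
Op 11: insert e.com -> 10.0.0.3 (expiry=29+2=31). clock=29
Op 12: insert c.com -> 10.0.0.2 (expiry=29+3=32). clock=29
Op 13: insert b.com -> 10.0.0.8 (expiry=29+8=37). clock=29
Op 14: tick 2 -> clock=31. purged={e.com}
Op 15: tick 7 -> clock=38. purged={b.com,c.com}
Final cache (unexpired): {} -> size=0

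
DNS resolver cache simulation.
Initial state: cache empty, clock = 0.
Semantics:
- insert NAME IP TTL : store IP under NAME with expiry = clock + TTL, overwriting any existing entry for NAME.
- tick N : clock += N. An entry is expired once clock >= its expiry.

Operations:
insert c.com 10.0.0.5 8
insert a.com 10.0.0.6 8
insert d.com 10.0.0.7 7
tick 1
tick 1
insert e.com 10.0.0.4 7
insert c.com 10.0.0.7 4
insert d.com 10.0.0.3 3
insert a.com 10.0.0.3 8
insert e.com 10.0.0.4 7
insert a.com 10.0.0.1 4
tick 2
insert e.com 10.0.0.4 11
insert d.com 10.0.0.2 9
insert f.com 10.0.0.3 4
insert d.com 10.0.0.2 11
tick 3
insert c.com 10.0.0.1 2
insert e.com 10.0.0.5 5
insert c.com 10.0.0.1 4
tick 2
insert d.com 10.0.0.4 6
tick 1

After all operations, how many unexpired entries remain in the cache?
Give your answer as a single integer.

Answer: 3

Derivation:
Op 1: insert c.com -> 10.0.0.5 (expiry=0+8=8). clock=0
Op 2: insert a.com -> 10.0.0.6 (expiry=0+8=8). clock=0
Op 3: insert d.com -> 10.0.0.7 (expiry=0+7=7). clock=0
Op 4: tick 1 -> clock=1.
Op 5: tick 1 -> clock=2.
Op 6: insert e.com -> 10.0.0.4 (expiry=2+7=9). clock=2
Op 7: insert c.com -> 10.0.0.7 (expiry=2+4=6). clock=2
Op 8: insert d.com -> 10.0.0.3 (expiry=2+3=5). clock=2
Op 9: insert a.com -> 10.0.0.3 (expiry=2+8=10). clock=2
Op 10: insert e.com -> 10.0.0.4 (expiry=2+7=9). clock=2
Op 11: insert a.com -> 10.0.0.1 (expiry=2+4=6). clock=2
Op 12: tick 2 -> clock=4.
Op 13: insert e.com -> 10.0.0.4 (expiry=4+11=15). clock=4
Op 14: insert d.com -> 10.0.0.2 (expiry=4+9=13). clock=4
Op 15: insert f.com -> 10.0.0.3 (expiry=4+4=8). clock=4
Op 16: insert d.com -> 10.0.0.2 (expiry=4+11=15). clock=4
Op 17: tick 3 -> clock=7. purged={a.com,c.com}
Op 18: insert c.com -> 10.0.0.1 (expiry=7+2=9). clock=7
Op 19: insert e.com -> 10.0.0.5 (expiry=7+5=12). clock=7
Op 20: insert c.com -> 10.0.0.1 (expiry=7+4=11). clock=7
Op 21: tick 2 -> clock=9. purged={f.com}
Op 22: insert d.com -> 10.0.0.4 (expiry=9+6=15). clock=9
Op 23: tick 1 -> clock=10.
Final cache (unexpired): {c.com,d.com,e.com} -> size=3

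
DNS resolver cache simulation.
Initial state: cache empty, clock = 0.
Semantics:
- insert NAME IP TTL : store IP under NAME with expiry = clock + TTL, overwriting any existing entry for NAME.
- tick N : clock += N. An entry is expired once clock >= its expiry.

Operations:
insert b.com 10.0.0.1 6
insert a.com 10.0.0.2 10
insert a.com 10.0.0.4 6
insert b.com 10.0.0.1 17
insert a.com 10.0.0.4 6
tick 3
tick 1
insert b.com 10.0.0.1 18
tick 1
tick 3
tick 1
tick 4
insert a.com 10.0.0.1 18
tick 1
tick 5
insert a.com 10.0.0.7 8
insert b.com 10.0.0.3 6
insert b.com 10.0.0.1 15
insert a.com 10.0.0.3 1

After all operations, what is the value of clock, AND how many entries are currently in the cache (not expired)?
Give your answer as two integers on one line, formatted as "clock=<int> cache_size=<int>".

Answer: clock=19 cache_size=2

Derivation:
Op 1: insert b.com -> 10.0.0.1 (expiry=0+6=6). clock=0
Op 2: insert a.com -> 10.0.0.2 (expiry=0+10=10). clock=0
Op 3: insert a.com -> 10.0.0.4 (expiry=0+6=6). clock=0
Op 4: insert b.com -> 10.0.0.1 (expiry=0+17=17). clock=0
Op 5: insert a.com -> 10.0.0.4 (expiry=0+6=6). clock=0
Op 6: tick 3 -> clock=3.
Op 7: tick 1 -> clock=4.
Op 8: insert b.com -> 10.0.0.1 (expiry=4+18=22). clock=4
Op 9: tick 1 -> clock=5.
Op 10: tick 3 -> clock=8. purged={a.com}
Op 11: tick 1 -> clock=9.
Op 12: tick 4 -> clock=13.
Op 13: insert a.com -> 10.0.0.1 (expiry=13+18=31). clock=13
Op 14: tick 1 -> clock=14.
Op 15: tick 5 -> clock=19.
Op 16: insert a.com -> 10.0.0.7 (expiry=19+8=27). clock=19
Op 17: insert b.com -> 10.0.0.3 (expiry=19+6=25). clock=19
Op 18: insert b.com -> 10.0.0.1 (expiry=19+15=34). clock=19
Op 19: insert a.com -> 10.0.0.3 (expiry=19+1=20). clock=19
Final clock = 19
Final cache (unexpired): {a.com,b.com} -> size=2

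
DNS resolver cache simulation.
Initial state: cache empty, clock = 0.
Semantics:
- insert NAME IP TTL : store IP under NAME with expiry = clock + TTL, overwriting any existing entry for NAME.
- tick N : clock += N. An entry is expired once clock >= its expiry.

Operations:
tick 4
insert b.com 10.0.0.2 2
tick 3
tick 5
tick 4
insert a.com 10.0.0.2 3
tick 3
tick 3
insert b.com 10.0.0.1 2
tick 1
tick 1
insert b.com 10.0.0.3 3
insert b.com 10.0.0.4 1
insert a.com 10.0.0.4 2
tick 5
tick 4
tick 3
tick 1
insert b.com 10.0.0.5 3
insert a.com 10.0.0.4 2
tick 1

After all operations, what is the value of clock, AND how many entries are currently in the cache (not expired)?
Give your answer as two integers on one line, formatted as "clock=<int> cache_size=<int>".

Op 1: tick 4 -> clock=4.
Op 2: insert b.com -> 10.0.0.2 (expiry=4+2=6). clock=4
Op 3: tick 3 -> clock=7. purged={b.com}
Op 4: tick 5 -> clock=12.
Op 5: tick 4 -> clock=16.
Op 6: insert a.com -> 10.0.0.2 (expiry=16+3=19). clock=16
Op 7: tick 3 -> clock=19. purged={a.com}
Op 8: tick 3 -> clock=22.
Op 9: insert b.com -> 10.0.0.1 (expiry=22+2=24). clock=22
Op 10: tick 1 -> clock=23.
Op 11: tick 1 -> clock=24. purged={b.com}
Op 12: insert b.com -> 10.0.0.3 (expiry=24+3=27). clock=24
Op 13: insert b.com -> 10.0.0.4 (expiry=24+1=25). clock=24
Op 14: insert a.com -> 10.0.0.4 (expiry=24+2=26). clock=24
Op 15: tick 5 -> clock=29. purged={a.com,b.com}
Op 16: tick 4 -> clock=33.
Op 17: tick 3 -> clock=36.
Op 18: tick 1 -> clock=37.
Op 19: insert b.com -> 10.0.0.5 (expiry=37+3=40). clock=37
Op 20: insert a.com -> 10.0.0.4 (expiry=37+2=39). clock=37
Op 21: tick 1 -> clock=38.
Final clock = 38
Final cache (unexpired): {a.com,b.com} -> size=2

Answer: clock=38 cache_size=2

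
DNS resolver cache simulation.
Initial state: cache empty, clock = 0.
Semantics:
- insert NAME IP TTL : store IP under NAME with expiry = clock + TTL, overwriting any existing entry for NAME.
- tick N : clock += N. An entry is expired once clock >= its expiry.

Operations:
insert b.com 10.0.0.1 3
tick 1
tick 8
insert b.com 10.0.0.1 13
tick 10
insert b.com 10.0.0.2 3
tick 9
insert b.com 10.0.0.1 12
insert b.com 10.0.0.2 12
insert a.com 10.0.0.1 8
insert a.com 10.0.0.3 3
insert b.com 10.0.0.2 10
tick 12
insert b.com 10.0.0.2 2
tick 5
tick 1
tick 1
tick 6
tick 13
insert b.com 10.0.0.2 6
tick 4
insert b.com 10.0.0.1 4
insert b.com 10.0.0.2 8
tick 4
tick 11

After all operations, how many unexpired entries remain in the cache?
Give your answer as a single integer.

Answer: 0

Derivation:
Op 1: insert b.com -> 10.0.0.1 (expiry=0+3=3). clock=0
Op 2: tick 1 -> clock=1.
Op 3: tick 8 -> clock=9. purged={b.com}
Op 4: insert b.com -> 10.0.0.1 (expiry=9+13=22). clock=9
Op 5: tick 10 -> clock=19.
Op 6: insert b.com -> 10.0.0.2 (expiry=19+3=22). clock=19
Op 7: tick 9 -> clock=28. purged={b.com}
Op 8: insert b.com -> 10.0.0.1 (expiry=28+12=40). clock=28
Op 9: insert b.com -> 10.0.0.2 (expiry=28+12=40). clock=28
Op 10: insert a.com -> 10.0.0.1 (expiry=28+8=36). clock=28
Op 11: insert a.com -> 10.0.0.3 (expiry=28+3=31). clock=28
Op 12: insert b.com -> 10.0.0.2 (expiry=28+10=38). clock=28
Op 13: tick 12 -> clock=40. purged={a.com,b.com}
Op 14: insert b.com -> 10.0.0.2 (expiry=40+2=42). clock=40
Op 15: tick 5 -> clock=45. purged={b.com}
Op 16: tick 1 -> clock=46.
Op 17: tick 1 -> clock=47.
Op 18: tick 6 -> clock=53.
Op 19: tick 13 -> clock=66.
Op 20: insert b.com -> 10.0.0.2 (expiry=66+6=72). clock=66
Op 21: tick 4 -> clock=70.
Op 22: insert b.com -> 10.0.0.1 (expiry=70+4=74). clock=70
Op 23: insert b.com -> 10.0.0.2 (expiry=70+8=78). clock=70
Op 24: tick 4 -> clock=74.
Op 25: tick 11 -> clock=85. purged={b.com}
Final cache (unexpired): {} -> size=0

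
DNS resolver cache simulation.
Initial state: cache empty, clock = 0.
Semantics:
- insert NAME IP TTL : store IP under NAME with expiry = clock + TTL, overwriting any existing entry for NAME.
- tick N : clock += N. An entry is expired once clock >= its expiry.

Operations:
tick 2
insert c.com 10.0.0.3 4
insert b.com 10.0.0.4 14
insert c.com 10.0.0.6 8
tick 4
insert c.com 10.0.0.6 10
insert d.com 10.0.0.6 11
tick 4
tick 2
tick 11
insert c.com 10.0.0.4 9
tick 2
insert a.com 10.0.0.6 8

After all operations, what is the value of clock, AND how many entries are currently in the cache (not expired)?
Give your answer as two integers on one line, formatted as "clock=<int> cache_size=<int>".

Op 1: tick 2 -> clock=2.
Op 2: insert c.com -> 10.0.0.3 (expiry=2+4=6). clock=2
Op 3: insert b.com -> 10.0.0.4 (expiry=2+14=16). clock=2
Op 4: insert c.com -> 10.0.0.6 (expiry=2+8=10). clock=2
Op 5: tick 4 -> clock=6.
Op 6: insert c.com -> 10.0.0.6 (expiry=6+10=16). clock=6
Op 7: insert d.com -> 10.0.0.6 (expiry=6+11=17). clock=6
Op 8: tick 4 -> clock=10.
Op 9: tick 2 -> clock=12.
Op 10: tick 11 -> clock=23. purged={b.com,c.com,d.com}
Op 11: insert c.com -> 10.0.0.4 (expiry=23+9=32). clock=23
Op 12: tick 2 -> clock=25.
Op 13: insert a.com -> 10.0.0.6 (expiry=25+8=33). clock=25
Final clock = 25
Final cache (unexpired): {a.com,c.com} -> size=2

Answer: clock=25 cache_size=2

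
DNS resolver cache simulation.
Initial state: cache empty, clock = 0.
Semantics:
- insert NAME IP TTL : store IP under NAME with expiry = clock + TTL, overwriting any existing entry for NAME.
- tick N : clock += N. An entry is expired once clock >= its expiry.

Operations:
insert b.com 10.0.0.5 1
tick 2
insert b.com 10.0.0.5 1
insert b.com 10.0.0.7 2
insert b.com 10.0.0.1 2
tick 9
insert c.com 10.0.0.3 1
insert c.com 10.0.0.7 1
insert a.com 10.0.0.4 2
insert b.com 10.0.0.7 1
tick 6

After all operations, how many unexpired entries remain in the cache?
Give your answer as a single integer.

Op 1: insert b.com -> 10.0.0.5 (expiry=0+1=1). clock=0
Op 2: tick 2 -> clock=2. purged={b.com}
Op 3: insert b.com -> 10.0.0.5 (expiry=2+1=3). clock=2
Op 4: insert b.com -> 10.0.0.7 (expiry=2+2=4). clock=2
Op 5: insert b.com -> 10.0.0.1 (expiry=2+2=4). clock=2
Op 6: tick 9 -> clock=11. purged={b.com}
Op 7: insert c.com -> 10.0.0.3 (expiry=11+1=12). clock=11
Op 8: insert c.com -> 10.0.0.7 (expiry=11+1=12). clock=11
Op 9: insert a.com -> 10.0.0.4 (expiry=11+2=13). clock=11
Op 10: insert b.com -> 10.0.0.7 (expiry=11+1=12). clock=11
Op 11: tick 6 -> clock=17. purged={a.com,b.com,c.com}
Final cache (unexpired): {} -> size=0

Answer: 0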